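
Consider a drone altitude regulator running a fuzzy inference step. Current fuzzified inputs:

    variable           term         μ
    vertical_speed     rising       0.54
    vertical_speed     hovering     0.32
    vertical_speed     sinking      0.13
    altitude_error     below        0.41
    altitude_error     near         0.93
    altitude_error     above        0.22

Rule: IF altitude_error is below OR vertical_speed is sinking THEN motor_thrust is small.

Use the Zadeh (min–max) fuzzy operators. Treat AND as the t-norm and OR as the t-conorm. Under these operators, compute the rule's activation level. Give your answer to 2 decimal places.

0.41

firing strength: below=0.41, sinking=0.13; OR[max(a, b)] → w = 0.41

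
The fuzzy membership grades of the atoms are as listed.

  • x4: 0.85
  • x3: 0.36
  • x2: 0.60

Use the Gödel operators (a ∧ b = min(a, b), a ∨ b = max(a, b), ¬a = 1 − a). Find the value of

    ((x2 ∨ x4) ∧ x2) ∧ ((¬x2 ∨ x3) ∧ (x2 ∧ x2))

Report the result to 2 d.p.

0.40

x2 ∨ x4 = max(a, b) on (0.60, 0.85) = 0.85
(x2 ∨ x4) ∧ x2 = min(a, b) on (0.85, 0.60) = 0.60
¬x2 = 1 − 0.60 = 0.40
¬x2 ∨ x3 = max(a, b) on (0.40, 0.36) = 0.40
x2 ∧ x2 = min(a, b) on (0.60, 0.60) = 0.60
(¬x2 ∨ x3) ∧ (x2 ∧ x2) = min(a, b) on (0.40, 0.60) = 0.40
((x2 ∨ x4) ∧ x2) ∧ ((¬x2 ∨ x3) ∧ (x2 ∧ x2)) = min(a, b) on (0.60, 0.40) = 0.40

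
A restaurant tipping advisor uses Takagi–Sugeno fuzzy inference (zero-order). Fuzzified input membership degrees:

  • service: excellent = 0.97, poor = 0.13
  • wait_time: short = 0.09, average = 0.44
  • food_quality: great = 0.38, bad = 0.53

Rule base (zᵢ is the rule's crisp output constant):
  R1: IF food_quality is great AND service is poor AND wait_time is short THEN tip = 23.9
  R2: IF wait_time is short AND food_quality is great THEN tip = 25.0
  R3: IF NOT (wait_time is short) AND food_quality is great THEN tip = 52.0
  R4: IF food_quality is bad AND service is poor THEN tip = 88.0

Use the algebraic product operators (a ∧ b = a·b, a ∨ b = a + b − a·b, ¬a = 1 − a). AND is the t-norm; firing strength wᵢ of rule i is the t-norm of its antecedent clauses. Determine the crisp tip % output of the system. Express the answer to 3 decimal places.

55.159

R1 (z=23.9): great=0.38, poor=0.13, short=0.09; AND[a·b] → w = 0.0044
R2 (z=25.0): short=0.09, great=0.38; AND[a·b] → w = 0.0342
R3 (z=52.0): ¬short=1−0.09=0.91, great=0.38; AND[a·b] → w = 0.3458
R4 (z=88.0): bad=0.53, poor=0.13; AND[a·b] → w = 0.0689
Weighted average = (0.0044·23.9 + 0.0342·25.0 + 0.3458·52.0 + 0.0689·88.0) / (0.0044 + 0.0342 + 0.3458 + 0.0689)
  = 25.0061 / 0.4533 = 55.159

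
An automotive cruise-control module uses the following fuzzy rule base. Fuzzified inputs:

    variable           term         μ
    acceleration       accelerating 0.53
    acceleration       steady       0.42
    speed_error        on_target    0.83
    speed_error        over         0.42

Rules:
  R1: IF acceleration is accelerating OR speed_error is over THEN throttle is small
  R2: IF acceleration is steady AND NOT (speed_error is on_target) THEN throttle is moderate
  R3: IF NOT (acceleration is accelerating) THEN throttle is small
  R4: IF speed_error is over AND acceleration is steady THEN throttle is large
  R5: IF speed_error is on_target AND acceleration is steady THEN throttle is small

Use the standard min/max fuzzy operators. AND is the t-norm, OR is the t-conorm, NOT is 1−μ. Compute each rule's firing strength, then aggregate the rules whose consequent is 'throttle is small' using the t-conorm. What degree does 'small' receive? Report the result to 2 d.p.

R1: accelerating=0.53, over=0.42; OR[max(a, b)] → w = 0.53
R2: steady=0.42, ¬on_target=1−0.83=0.17; AND[min(a, b)] → w = 0.17
R3: ¬accelerating=1−0.53=0.47 → w = 0.47
R4: over=0.42, steady=0.42; AND[min(a, b)] → w = 0.42
R5: on_target=0.83, steady=0.42; AND[min(a, b)] → w = 0.42
Rules with consequent 'small': {R1, R3, R5} → strengths 0.53, 0.47, 0.42
Aggregate via t-conorm [max(a, b)]: 0.53

0.53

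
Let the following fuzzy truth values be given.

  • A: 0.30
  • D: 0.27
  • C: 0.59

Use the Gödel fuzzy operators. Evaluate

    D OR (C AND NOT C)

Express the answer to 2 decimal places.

0.41

NOT C = 1 − 0.59 = 0.41
C AND NOT C = min(a, b) on (0.59, 0.41) = 0.41
D OR (C AND NOT C) = max(a, b) on (0.27, 0.41) = 0.41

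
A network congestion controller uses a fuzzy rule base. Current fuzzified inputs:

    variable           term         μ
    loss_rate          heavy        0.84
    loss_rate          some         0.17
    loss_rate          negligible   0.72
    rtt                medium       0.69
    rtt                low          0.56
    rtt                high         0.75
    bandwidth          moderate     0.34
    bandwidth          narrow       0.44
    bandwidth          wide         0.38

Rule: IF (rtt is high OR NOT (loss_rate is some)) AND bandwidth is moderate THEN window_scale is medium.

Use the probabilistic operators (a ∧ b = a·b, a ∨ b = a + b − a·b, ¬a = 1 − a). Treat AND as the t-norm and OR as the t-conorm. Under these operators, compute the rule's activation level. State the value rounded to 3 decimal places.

firing strength: (high=0.75 OR ¬some=1−0.17=0.83) = 0.9575; AND[a·b] with moderate=0.34 → w = 0.3256

0.326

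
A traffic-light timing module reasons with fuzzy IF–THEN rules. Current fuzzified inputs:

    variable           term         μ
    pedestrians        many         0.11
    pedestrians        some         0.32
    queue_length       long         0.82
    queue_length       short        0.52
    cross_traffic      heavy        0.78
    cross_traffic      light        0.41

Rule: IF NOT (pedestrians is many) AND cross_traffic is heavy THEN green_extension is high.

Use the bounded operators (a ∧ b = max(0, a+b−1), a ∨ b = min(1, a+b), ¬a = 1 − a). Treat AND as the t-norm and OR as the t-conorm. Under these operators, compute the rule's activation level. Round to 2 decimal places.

firing strength: ¬many=1−0.11=0.89, heavy=0.78; AND[max(0, a+b−1)] → w = 0.67

0.67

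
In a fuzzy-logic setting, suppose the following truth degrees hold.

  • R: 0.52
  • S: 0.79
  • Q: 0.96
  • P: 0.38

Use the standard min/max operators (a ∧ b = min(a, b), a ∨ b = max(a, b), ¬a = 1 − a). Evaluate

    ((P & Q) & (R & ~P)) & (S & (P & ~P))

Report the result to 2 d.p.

P & Q = min(a, b) on (0.38, 0.96) = 0.38
~P = 1 − 0.38 = 0.62
R & ~P = min(a, b) on (0.52, 0.62) = 0.52
(P & Q) & (R & ~P) = min(a, b) on (0.38, 0.52) = 0.38
~P = 1 − 0.38 = 0.62
P & ~P = min(a, b) on (0.38, 0.62) = 0.38
S & (P & ~P) = min(a, b) on (0.79, 0.38) = 0.38
((P & Q) & (R & ~P)) & (S & (P & ~P)) = min(a, b) on (0.38, 0.38) = 0.38

0.38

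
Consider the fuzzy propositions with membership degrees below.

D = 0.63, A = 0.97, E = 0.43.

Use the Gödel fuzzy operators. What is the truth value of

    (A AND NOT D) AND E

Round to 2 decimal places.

0.37

NOT D = 1 − 0.63 = 0.37
A AND NOT D = min(a, b) on (0.97, 0.37) = 0.37
(A AND NOT D) AND E = min(a, b) on (0.37, 0.43) = 0.37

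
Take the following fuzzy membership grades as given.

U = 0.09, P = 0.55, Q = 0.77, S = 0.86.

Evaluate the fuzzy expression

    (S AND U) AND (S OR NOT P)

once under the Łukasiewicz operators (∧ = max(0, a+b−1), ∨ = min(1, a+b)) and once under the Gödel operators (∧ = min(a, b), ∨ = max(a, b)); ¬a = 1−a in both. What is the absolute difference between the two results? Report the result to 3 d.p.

Under Łukasiewicz:
  S AND U = max(0, a+b−1) on (0.86, 0.09) = 0.00
  NOT P = 1 − 0.55 = 0.45
  S OR NOT P = min(1, a+b) on (0.86, 0.45) = 1.00
  (S AND U) AND (S OR NOT P) = max(0, a+b−1) on (0.00, 1.00) = 0.00
  → value = 0.0000
Under Gödel:
  S AND U = min(a, b) on (0.86, 0.09) = 0.09
  NOT P = 1 − 0.55 = 0.45
  S OR NOT P = max(a, b) on (0.86, 0.45) = 0.86
  (S AND U) AND (S OR NOT P) = min(a, b) on (0.09, 0.86) = 0.09
  → value = 0.0900
|0.0000 − 0.0900| = 0.090

0.090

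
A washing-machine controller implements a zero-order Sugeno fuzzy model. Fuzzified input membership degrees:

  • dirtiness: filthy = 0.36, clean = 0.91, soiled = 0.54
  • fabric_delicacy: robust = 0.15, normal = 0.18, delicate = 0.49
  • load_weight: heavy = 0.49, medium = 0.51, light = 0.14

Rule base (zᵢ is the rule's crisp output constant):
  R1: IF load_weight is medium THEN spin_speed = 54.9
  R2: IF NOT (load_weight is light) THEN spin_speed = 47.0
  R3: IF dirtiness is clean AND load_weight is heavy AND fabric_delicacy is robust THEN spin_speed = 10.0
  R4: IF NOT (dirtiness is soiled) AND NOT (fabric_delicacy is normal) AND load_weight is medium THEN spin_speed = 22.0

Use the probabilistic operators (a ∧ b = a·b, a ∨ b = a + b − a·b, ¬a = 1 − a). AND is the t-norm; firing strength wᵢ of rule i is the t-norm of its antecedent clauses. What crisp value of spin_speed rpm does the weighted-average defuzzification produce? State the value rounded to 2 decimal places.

45.00

R1 (z=54.9): medium=0.51 → w = 0.5100
R2 (z=47.0): ¬light=1−0.14=0.86 → w = 0.8600
R3 (z=10.0): clean=0.91, heavy=0.49, robust=0.15; AND[a·b] → w = 0.0669
R4 (z=22.0): ¬soiled=1−0.54=0.46, ¬normal=1−0.18=0.82, medium=0.51; AND[a·b] → w = 0.1924
Weighted average = (0.5100·54.9 + 0.8600·47.0 + 0.0669·10.0 + 0.1924·22.0) / (0.5100 + 0.8600 + 0.0669 + 0.1924)
  = 73.3200 / 1.6293 = 45.00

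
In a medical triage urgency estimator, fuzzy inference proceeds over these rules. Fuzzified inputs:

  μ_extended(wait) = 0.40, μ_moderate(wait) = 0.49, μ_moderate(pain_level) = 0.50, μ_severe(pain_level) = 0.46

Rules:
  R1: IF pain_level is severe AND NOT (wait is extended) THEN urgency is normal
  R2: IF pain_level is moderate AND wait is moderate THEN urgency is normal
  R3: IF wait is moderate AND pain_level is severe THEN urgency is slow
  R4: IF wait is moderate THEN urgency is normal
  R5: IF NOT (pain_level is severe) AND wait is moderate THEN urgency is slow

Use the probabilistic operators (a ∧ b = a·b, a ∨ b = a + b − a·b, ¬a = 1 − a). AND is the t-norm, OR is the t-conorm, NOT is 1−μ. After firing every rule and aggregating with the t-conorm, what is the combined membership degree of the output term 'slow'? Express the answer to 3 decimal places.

0.430

R1: severe=0.46, ¬extended=1−0.40=0.60; AND[a·b] → w = 0.2760
R2: moderate=0.50, moderate=0.49; AND[a·b] → w = 0.2450
R3: moderate=0.49, severe=0.46; AND[a·b] → w = 0.2254
R4: moderate=0.49 → w = 0.4900
R5: ¬severe=1−0.46=0.54, moderate=0.49; AND[a·b] → w = 0.2646
Rules with consequent 'slow': {R3, R5} → strengths 0.2254, 0.2646
Aggregate via t-conorm [a + b − a·b]: 0.4304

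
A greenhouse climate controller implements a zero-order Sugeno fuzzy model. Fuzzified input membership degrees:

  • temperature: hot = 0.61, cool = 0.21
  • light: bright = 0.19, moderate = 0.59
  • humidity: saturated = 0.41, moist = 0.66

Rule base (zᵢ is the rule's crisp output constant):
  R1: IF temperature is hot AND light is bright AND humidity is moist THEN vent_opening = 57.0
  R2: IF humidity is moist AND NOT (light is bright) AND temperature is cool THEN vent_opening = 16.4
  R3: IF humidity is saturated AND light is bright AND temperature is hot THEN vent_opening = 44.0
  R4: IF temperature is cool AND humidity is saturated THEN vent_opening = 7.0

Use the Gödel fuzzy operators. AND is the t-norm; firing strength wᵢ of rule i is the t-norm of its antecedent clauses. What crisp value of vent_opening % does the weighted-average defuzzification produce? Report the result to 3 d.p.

R1 (z=57.0): hot=0.61, bright=0.19, moist=0.66; AND[min(a, b)] → w = 0.19
R2 (z=16.4): moist=0.66, ¬bright=1−0.19=0.81, cool=0.21; AND[min(a, b)] → w = 0.21
R3 (z=44.0): saturated=0.41, bright=0.19, hot=0.61; AND[min(a, b)] → w = 0.19
R4 (z=7.0): cool=0.21, saturated=0.41; AND[min(a, b)] → w = 0.21
Weighted average = (0.19·57.0 + 0.21·16.4 + 0.19·44.0 + 0.21·7.0) / (0.19 + 0.21 + 0.19 + 0.21)
  = 24.1040 / 0.8000 = 30.130

30.130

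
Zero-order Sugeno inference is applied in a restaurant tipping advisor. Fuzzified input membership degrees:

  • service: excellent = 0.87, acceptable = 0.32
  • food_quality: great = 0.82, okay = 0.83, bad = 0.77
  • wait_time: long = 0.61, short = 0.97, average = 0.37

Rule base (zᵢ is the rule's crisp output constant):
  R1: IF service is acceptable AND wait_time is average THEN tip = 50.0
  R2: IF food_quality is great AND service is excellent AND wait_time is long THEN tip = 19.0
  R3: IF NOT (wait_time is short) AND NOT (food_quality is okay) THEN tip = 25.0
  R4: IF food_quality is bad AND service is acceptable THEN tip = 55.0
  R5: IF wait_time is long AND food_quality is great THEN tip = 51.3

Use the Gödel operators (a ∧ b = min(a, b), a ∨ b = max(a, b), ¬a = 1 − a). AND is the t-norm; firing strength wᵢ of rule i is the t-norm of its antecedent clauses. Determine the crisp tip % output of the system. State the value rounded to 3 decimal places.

40.864

R1 (z=50.0): acceptable=0.32, average=0.37; AND[min(a, b)] → w = 0.32
R2 (z=19.0): great=0.82, excellent=0.87, long=0.61; AND[min(a, b)] → w = 0.61
R3 (z=25.0): ¬short=1−0.97=0.03, ¬okay=1−0.83=0.17; AND[min(a, b)] → w = 0.03
R4 (z=55.0): bad=0.77, acceptable=0.32; AND[min(a, b)] → w = 0.32
R5 (z=51.3): long=0.61, great=0.82; AND[min(a, b)] → w = 0.61
Weighted average = (0.32·50.0 + 0.61·19.0 + 0.03·25.0 + 0.32·55.0 + 0.61·51.3) / (0.32 + 0.61 + 0.03 + 0.32 + 0.61)
  = 77.2330 / 1.8900 = 40.864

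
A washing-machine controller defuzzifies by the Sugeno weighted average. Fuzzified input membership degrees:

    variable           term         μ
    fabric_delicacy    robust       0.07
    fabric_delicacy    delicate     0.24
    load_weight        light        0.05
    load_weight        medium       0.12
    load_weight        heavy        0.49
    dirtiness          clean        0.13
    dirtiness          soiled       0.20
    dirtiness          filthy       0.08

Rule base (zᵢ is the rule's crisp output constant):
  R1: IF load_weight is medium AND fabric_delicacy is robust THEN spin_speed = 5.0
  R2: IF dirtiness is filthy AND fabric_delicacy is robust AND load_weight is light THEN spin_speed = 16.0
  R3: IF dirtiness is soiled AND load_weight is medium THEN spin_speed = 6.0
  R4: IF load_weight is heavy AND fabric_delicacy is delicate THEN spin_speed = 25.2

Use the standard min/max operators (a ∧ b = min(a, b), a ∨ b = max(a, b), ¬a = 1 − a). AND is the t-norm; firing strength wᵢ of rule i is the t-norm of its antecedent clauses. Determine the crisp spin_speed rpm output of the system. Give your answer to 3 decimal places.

16.496

R1 (z=5.0): medium=0.12, robust=0.07; AND[min(a, b)] → w = 0.07
R2 (z=16.0): filthy=0.08, robust=0.07, light=0.05; AND[min(a, b)] → w = 0.05
R3 (z=6.0): soiled=0.20, medium=0.12; AND[min(a, b)] → w = 0.12
R4 (z=25.2): heavy=0.49, delicate=0.24; AND[min(a, b)] → w = 0.24
Weighted average = (0.07·5.0 + 0.05·16.0 + 0.12·6.0 + 0.24·25.2) / (0.07 + 0.05 + 0.12 + 0.24)
  = 7.9180 / 0.4800 = 16.496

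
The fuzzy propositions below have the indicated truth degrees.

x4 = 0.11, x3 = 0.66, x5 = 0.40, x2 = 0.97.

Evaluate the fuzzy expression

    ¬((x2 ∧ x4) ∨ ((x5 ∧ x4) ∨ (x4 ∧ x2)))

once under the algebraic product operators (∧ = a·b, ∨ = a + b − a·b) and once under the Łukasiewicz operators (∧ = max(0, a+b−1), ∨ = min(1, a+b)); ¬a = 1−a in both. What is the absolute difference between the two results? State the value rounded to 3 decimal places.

0.077

Under algebraic product:
  x2 ∧ x4 = a·b on (0.9700, 0.1100) = 0.1067
  x5 ∧ x4 = a·b on (0.4000, 0.1100) = 0.0440
  x4 ∧ x2 = a·b on (0.1100, 0.9700) = 0.1067
  (x5 ∧ x4) ∨ (x4 ∧ x2) = a + b − a·b on (0.0440, 0.1067) = 0.1460
  (x2 ∧ x4) ∨ ((x5 ∧ x4) ∨ (x4 ∧ x2)) = a + b − a·b on (0.1067, 0.1460) = 0.2371
  ¬((x2 ∧ x4) ∨ ((x5 ∧ x4) ∨ (x4 ∧ x2))) = 1 − 0.2371 = 0.7629
  → value = 0.7629
Under Łukasiewicz:
  x2 ∧ x4 = max(0, a+b−1) on (0.97, 0.11) = 0.08
  x5 ∧ x4 = max(0, a+b−1) on (0.40, 0.11) = 0.00
  x4 ∧ x2 = max(0, a+b−1) on (0.11, 0.97) = 0.08
  (x5 ∧ x4) ∨ (x4 ∧ x2) = min(1, a+b) on (0.00, 0.08) = 0.08
  (x2 ∧ x4) ∨ ((x5 ∧ x4) ∨ (x4 ∧ x2)) = min(1, a+b) on (0.08, 0.08) = 0.16
  ¬((x2 ∧ x4) ∨ ((x5 ∧ x4) ∨ (x4 ∧ x2))) = 1 − 0.16 = 0.84
  → value = 0.8400
|0.7629 − 0.8400| = 0.077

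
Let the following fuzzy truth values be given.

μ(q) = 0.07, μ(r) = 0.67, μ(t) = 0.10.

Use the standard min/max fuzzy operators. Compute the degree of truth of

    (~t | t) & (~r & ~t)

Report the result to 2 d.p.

0.33

~t = 1 − 0.10 = 0.90
~t | t = max(a, b) on (0.90, 0.10) = 0.90
~r = 1 − 0.67 = 0.33
~t = 1 − 0.10 = 0.90
~r & ~t = min(a, b) on (0.33, 0.90) = 0.33
(~t | t) & (~r & ~t) = min(a, b) on (0.90, 0.33) = 0.33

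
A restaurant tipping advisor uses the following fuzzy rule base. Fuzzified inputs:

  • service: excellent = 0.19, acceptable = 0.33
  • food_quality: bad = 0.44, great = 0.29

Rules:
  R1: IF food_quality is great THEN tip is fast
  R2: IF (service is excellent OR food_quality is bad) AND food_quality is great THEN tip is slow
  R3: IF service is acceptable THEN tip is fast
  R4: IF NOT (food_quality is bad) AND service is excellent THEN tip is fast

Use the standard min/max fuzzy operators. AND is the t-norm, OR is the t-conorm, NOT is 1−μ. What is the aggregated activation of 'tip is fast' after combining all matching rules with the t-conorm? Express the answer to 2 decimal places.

R1: great=0.29 → w = 0.29
R2: (excellent=0.19 OR bad=0.44) = 0.44; AND[min(a, b)] with great=0.29 → w = 0.29
R3: acceptable=0.33 → w = 0.33
R4: ¬bad=1−0.44=0.56, excellent=0.19; AND[min(a, b)] → w = 0.19
Rules with consequent 'fast': {R1, R3, R4} → strengths 0.29, 0.33, 0.19
Aggregate via t-conorm [max(a, b)]: 0.33

0.33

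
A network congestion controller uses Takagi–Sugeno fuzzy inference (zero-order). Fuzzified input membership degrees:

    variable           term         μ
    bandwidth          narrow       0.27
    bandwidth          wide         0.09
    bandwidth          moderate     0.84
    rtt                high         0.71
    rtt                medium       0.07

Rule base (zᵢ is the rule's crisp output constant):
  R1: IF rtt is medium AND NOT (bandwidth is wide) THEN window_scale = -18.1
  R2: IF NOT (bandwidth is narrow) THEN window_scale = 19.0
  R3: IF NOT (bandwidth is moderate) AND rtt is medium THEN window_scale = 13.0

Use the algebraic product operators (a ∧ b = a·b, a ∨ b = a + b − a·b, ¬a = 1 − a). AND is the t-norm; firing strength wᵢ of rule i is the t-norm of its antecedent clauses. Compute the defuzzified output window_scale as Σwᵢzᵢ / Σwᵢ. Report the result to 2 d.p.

15.98

R1 (z=-18.1): medium=0.07, ¬wide=1−0.09=0.91; AND[a·b] → w = 0.0637
R2 (z=19.0): ¬narrow=1−0.27=0.73 → w = 0.7300
R3 (z=13.0): ¬moderate=1−0.84=0.16, medium=0.07; AND[a·b] → w = 0.0112
Weighted average = (0.0637·-18.1 + 0.7300·19.0 + 0.0112·13.0) / (0.0637 + 0.7300 + 0.0112)
  = 12.8626 / 0.8049 = 15.98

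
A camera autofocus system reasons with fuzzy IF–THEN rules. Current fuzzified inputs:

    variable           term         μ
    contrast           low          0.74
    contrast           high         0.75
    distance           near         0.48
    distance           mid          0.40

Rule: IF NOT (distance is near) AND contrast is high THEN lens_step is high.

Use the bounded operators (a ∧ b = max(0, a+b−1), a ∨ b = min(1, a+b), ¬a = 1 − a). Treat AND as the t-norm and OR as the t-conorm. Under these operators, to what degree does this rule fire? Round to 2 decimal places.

0.27

firing strength: ¬near=1−0.48=0.52, high=0.75; AND[max(0, a+b−1)] → w = 0.27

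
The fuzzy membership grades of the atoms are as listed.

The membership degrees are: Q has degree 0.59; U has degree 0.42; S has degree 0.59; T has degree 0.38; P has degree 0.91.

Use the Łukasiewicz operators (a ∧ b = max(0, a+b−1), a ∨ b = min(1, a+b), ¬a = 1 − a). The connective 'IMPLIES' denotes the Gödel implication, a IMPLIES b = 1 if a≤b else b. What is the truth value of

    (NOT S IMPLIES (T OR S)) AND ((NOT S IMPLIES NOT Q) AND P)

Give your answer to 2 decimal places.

0.91

NOT S = 1 − 0.59 = 0.41
T OR S = min(1, a+b) on (0.38, 0.59) = 0.97
NOT S IMPLIES (T OR S)  [Gödel: 1 if a≤b else b] with a=0.41, b=0.97 → 1.00
NOT S = 1 − 0.59 = 0.41
NOT Q = 1 − 0.59 = 0.41
NOT S IMPLIES NOT Q  [Gödel: 1 if a≤b else b] with a=0.41, b=0.41 → 1.00
(NOT S IMPLIES NOT Q) AND P = max(0, a+b−1) on (1.00, 0.91) = 0.91
(NOT S IMPLIES (T OR S)) AND ((NOT S IMPLIES NOT Q) AND P) = max(0, a+b−1) on (1.00, 0.91) = 0.91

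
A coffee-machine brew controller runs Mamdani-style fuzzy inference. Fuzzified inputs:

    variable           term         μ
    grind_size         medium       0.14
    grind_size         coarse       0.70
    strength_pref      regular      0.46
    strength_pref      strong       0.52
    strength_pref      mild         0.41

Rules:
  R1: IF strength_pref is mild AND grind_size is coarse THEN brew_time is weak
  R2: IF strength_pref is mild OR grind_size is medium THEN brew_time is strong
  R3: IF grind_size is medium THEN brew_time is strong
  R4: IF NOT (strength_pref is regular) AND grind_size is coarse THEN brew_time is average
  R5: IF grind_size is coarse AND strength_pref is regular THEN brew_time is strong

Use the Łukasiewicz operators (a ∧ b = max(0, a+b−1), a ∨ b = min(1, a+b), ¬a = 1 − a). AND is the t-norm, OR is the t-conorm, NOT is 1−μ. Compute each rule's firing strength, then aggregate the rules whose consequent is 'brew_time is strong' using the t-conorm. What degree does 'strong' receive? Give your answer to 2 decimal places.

R1: mild=0.41, coarse=0.70; AND[max(0, a+b−1)] → w = 0.11
R2: mild=0.41, medium=0.14; OR[min(1, a+b)] → w = 0.55
R3: medium=0.14 → w = 0.14
R4: ¬regular=1−0.46=0.54, coarse=0.70; AND[max(0, a+b−1)] → w = 0.24
R5: coarse=0.70, regular=0.46; AND[max(0, a+b−1)] → w = 0.16
Rules with consequent 'strong': {R2, R3, R5} → strengths 0.55, 0.14, 0.16
Aggregate via t-conorm [min(1, a+b)]: 0.85

0.85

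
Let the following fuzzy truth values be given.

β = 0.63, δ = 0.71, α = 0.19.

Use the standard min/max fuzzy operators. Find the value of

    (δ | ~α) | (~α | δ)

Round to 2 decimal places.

0.81

~α = 1 − 0.19 = 0.81
δ | ~α = max(a, b) on (0.71, 0.81) = 0.81
~α = 1 − 0.19 = 0.81
~α | δ = max(a, b) on (0.81, 0.71) = 0.81
(δ | ~α) | (~α | δ) = max(a, b) on (0.81, 0.81) = 0.81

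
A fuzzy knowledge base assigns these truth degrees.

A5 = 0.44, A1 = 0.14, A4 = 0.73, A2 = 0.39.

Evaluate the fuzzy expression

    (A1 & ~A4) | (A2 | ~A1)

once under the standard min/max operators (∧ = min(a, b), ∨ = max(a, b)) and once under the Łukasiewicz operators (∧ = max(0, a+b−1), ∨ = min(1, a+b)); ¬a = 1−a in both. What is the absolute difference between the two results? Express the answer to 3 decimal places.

Under standard min/max:
  ~A4 = 1 − 0.73 = 0.27
  A1 & ~A4 = min(a, b) on (0.14, 0.27) = 0.14
  ~A1 = 1 − 0.14 = 0.86
  A2 | ~A1 = max(a, b) on (0.39, 0.86) = 0.86
  (A1 & ~A4) | (A2 | ~A1) = max(a, b) on (0.14, 0.86) = 0.86
  → value = 0.8600
Under Łukasiewicz:
  ~A4 = 1 − 0.73 = 0.27
  A1 & ~A4 = max(0, a+b−1) on (0.14, 0.27) = 0.00
  ~A1 = 1 − 0.14 = 0.86
  A2 | ~A1 = min(1, a+b) on (0.39, 0.86) = 1.00
  (A1 & ~A4) | (A2 | ~A1) = min(1, a+b) on (0.00, 1.00) = 1.00
  → value = 1.0000
|0.8600 − 1.0000| = 0.140

0.140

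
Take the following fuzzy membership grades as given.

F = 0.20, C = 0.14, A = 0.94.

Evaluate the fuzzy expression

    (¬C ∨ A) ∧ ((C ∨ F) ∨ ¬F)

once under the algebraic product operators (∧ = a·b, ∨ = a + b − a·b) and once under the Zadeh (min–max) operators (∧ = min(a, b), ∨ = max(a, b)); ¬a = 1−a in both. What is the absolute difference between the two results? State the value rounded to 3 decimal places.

0.055

Under algebraic product:
  ¬C = 1 − 0.1400 = 0.8600
  ¬C ∨ A = a + b − a·b on (0.8600, 0.9400) = 0.9916
  C ∨ F = a + b − a·b on (0.1400, 0.2000) = 0.3120
  ¬F = 1 − 0.2000 = 0.8000
  (C ∨ F) ∨ ¬F = a + b − a·b on (0.3120, 0.8000) = 0.8624
  (¬C ∨ A) ∧ ((C ∨ F) ∨ ¬F) = a·b on (0.9916, 0.8624) = 0.8552
  → value = 0.8552
Under Zadeh (min–max):
  ¬C = 1 − 0.14 = 0.86
  ¬C ∨ A = max(a, b) on (0.86, 0.94) = 0.94
  C ∨ F = max(a, b) on (0.14, 0.20) = 0.20
  ¬F = 1 − 0.20 = 0.80
  (C ∨ F) ∨ ¬F = max(a, b) on (0.20, 0.80) = 0.80
  (¬C ∨ A) ∧ ((C ∨ F) ∨ ¬F) = min(a, b) on (0.94, 0.80) = 0.80
  → value = 0.8000
|0.8552 − 0.8000| = 0.055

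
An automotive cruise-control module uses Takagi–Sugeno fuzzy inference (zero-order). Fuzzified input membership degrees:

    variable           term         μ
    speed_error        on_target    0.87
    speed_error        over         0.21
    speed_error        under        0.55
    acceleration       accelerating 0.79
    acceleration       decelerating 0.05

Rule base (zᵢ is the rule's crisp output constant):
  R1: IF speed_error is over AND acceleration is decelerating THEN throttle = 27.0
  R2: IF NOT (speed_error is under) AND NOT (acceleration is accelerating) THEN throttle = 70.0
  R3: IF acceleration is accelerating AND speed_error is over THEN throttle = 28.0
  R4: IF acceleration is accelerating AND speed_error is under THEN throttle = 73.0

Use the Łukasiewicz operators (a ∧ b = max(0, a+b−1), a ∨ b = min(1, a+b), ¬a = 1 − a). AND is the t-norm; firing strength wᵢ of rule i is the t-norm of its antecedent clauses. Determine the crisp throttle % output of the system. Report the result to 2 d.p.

73.00

R1 (z=27.0): over=0.21, decelerating=0.05; AND[max(0, a+b−1)] → w = 0.00
R2 (z=70.0): ¬under=1−0.55=0.45, ¬accelerating=1−0.79=0.21; AND[max(0, a+b−1)] → w = 0.00
R3 (z=28.0): accelerating=0.79, over=0.21; AND[max(0, a+b−1)] → w = 0.00
R4 (z=73.0): accelerating=0.79, under=0.55; AND[max(0, a+b−1)] → w = 0.34
Weighted average = (0.00·27.0 + 0.00·70.0 + 0.00·28.0 + 0.34·73.0) / (0.00 + 0.00 + 0.00 + 0.34)
  = 24.8200 / 0.3400 = 73.00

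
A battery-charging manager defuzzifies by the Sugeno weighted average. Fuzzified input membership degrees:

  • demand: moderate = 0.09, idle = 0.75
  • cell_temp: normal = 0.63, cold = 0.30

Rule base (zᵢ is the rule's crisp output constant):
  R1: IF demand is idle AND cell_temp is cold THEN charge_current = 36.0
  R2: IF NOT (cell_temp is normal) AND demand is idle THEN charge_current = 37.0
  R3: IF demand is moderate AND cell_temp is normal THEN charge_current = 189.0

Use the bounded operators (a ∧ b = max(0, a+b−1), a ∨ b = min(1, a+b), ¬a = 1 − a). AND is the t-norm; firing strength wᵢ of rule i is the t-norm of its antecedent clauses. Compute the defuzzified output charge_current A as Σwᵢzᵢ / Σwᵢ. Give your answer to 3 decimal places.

R1 (z=36.0): idle=0.75, cold=0.30; AND[max(0, a+b−1)] → w = 0.05
R2 (z=37.0): ¬normal=1−0.63=0.37, idle=0.75; AND[max(0, a+b−1)] → w = 0.12
R3 (z=189.0): moderate=0.09, normal=0.63; AND[max(0, a+b−1)] → w = 0.00
Weighted average = (0.05·36.0 + 0.12·37.0 + 0.00·189.0) / (0.05 + 0.12 + 0.00)
  = 6.2400 / 0.1700 = 36.706

36.706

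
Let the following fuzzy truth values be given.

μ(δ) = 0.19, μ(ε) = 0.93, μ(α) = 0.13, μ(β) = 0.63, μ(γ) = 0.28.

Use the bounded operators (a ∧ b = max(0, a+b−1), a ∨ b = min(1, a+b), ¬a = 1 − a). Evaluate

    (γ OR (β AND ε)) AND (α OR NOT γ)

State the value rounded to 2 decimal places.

0.69

β AND ε = max(0, a+b−1) on (0.63, 0.93) = 0.56
γ OR (β AND ε) = min(1, a+b) on (0.28, 0.56) = 0.84
NOT γ = 1 − 0.28 = 0.72
α OR NOT γ = min(1, a+b) on (0.13, 0.72) = 0.85
(γ OR (β AND ε)) AND (α OR NOT γ) = max(0, a+b−1) on (0.84, 0.85) = 0.69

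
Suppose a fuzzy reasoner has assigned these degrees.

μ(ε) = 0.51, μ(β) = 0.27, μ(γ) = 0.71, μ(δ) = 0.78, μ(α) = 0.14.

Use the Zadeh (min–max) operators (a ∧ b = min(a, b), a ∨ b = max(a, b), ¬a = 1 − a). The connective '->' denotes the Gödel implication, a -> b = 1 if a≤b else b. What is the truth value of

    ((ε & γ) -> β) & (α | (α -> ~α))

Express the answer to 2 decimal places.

ε & γ = min(a, b) on (0.51, 0.71) = 0.51
(ε & γ) -> β  [Gödel: 1 if a≤b else b] with a=0.51, b=0.27 → 0.27
~α = 1 − 0.14 = 0.86
α -> ~α  [Gödel: 1 if a≤b else b] with a=0.14, b=0.86 → 1.00
α | (α -> ~α) = max(a, b) on (0.14, 1.00) = 1.00
((ε & γ) -> β) & (α | (α -> ~α)) = min(a, b) on (0.27, 1.00) = 0.27

0.27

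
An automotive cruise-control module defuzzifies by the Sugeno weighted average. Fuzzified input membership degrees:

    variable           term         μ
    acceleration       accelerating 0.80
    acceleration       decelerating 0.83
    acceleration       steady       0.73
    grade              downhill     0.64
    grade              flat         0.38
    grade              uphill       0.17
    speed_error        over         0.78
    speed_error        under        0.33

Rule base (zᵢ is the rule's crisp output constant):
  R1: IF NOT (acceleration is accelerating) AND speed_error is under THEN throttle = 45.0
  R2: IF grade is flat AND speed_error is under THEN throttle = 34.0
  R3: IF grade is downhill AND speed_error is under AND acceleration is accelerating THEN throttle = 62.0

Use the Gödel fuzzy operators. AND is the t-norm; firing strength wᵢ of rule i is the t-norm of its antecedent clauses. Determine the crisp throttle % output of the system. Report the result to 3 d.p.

47.302

R1 (z=45.0): ¬accelerating=1−0.80=0.20, under=0.33; AND[min(a, b)] → w = 0.20
R2 (z=34.0): flat=0.38, under=0.33; AND[min(a, b)] → w = 0.33
R3 (z=62.0): downhill=0.64, under=0.33, accelerating=0.80; AND[min(a, b)] → w = 0.33
Weighted average = (0.20·45.0 + 0.33·34.0 + 0.33·62.0) / (0.20 + 0.33 + 0.33)
  = 40.6800 / 0.8600 = 47.302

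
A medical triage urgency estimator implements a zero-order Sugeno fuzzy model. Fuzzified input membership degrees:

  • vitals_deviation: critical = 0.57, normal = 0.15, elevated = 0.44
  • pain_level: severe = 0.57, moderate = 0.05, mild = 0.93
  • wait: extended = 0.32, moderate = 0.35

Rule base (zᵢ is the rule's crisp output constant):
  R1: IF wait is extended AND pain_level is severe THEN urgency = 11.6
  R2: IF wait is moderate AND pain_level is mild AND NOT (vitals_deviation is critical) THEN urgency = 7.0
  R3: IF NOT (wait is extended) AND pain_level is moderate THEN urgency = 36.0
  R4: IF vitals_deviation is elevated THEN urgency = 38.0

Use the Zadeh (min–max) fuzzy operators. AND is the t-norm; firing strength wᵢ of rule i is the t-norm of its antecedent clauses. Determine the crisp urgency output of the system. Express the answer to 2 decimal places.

21.28

R1 (z=11.6): extended=0.32, severe=0.57; AND[min(a, b)] → w = 0.32
R2 (z=7.0): moderate=0.35, mild=0.93, ¬critical=1−0.57=0.43; AND[min(a, b)] → w = 0.35
R3 (z=36.0): ¬extended=1−0.32=0.68, moderate=0.05; AND[min(a, b)] → w = 0.05
R4 (z=38.0): elevated=0.44 → w = 0.44
Weighted average = (0.32·11.6 + 0.35·7.0 + 0.05·36.0 + 0.44·38.0) / (0.32 + 0.35 + 0.05 + 0.44)
  = 24.6820 / 1.1600 = 21.28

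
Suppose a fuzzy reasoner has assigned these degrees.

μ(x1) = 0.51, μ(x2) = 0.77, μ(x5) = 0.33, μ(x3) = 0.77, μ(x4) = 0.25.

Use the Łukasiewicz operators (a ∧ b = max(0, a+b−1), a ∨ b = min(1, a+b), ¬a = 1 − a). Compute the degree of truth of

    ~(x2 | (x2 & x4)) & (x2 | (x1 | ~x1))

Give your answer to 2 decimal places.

0.21

x2 & x4 = max(0, a+b−1) on (0.77, 0.25) = 0.02
x2 | (x2 & x4) = min(1, a+b) on (0.77, 0.02) = 0.79
~(x2 | (x2 & x4)) = 1 − 0.79 = 0.21
~x1 = 1 − 0.51 = 0.49
x1 | ~x1 = min(1, a+b) on (0.51, 0.49) = 1.00
x2 | (x1 | ~x1) = min(1, a+b) on (0.77, 1.00) = 1.00
~(x2 | (x2 & x4)) & (x2 | (x1 | ~x1)) = max(0, a+b−1) on (0.21, 1.00) = 0.21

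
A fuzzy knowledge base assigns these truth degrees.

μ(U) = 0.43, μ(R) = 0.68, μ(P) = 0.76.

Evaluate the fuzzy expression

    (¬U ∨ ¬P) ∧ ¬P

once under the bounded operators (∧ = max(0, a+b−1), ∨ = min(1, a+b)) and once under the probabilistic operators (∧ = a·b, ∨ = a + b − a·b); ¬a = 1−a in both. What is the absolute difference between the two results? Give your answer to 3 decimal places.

0.112

Under bounded:
  ¬U = 1 − 0.43 = 0.57
  ¬P = 1 − 0.76 = 0.24
  ¬U ∨ ¬P = min(1, a+b) on (0.57, 0.24) = 0.81
  ¬P = 1 − 0.76 = 0.24
  (¬U ∨ ¬P) ∧ ¬P = max(0, a+b−1) on (0.81, 0.24) = 0.05
  → value = 0.0500
Under probabilistic:
  ¬U = 1 − 0.4300 = 0.5700
  ¬P = 1 − 0.7600 = 0.2400
  ¬U ∨ ¬P = a + b − a·b on (0.5700, 0.2400) = 0.6732
  ¬P = 1 − 0.7600 = 0.2400
  (¬U ∨ ¬P) ∧ ¬P = a·b on (0.6732, 0.2400) = 0.1616
  → value = 0.1616
|0.0500 − 0.1616| = 0.112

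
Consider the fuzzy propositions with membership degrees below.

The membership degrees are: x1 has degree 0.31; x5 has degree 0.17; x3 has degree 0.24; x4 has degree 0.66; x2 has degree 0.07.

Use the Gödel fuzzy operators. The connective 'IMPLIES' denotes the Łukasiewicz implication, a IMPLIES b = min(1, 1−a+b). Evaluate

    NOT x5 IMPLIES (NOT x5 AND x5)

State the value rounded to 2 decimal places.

NOT x5 = 1 − 0.17 = 0.83
NOT x5 = 1 − 0.17 = 0.83
NOT x5 AND x5 = min(a, b) on (0.83, 0.17) = 0.17
NOT x5 IMPLIES (NOT x5 AND x5)  [Łukasiewicz: min(1, 1−a+b)] with a=0.83, b=0.17 → 0.34

0.34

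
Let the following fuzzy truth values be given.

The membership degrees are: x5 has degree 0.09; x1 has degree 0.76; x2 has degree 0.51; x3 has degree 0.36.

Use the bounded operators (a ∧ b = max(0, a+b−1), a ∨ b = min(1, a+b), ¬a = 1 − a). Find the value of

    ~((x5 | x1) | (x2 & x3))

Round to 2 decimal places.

0.15

x5 | x1 = min(1, a+b) on (0.09, 0.76) = 0.85
x2 & x3 = max(0, a+b−1) on (0.51, 0.36) = 0.00
(x5 | x1) | (x2 & x3) = min(1, a+b) on (0.85, 0.00) = 0.85
~((x5 | x1) | (x2 & x3)) = 1 − 0.85 = 0.15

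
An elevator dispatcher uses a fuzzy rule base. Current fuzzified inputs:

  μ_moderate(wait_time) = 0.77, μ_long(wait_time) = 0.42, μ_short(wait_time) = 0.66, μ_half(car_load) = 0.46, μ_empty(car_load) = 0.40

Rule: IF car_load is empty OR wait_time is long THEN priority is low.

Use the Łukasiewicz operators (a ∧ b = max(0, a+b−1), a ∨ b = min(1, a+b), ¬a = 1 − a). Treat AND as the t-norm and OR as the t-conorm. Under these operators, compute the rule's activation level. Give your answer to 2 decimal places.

0.82

firing strength: empty=0.40, long=0.42; OR[min(1, a+b)] → w = 0.82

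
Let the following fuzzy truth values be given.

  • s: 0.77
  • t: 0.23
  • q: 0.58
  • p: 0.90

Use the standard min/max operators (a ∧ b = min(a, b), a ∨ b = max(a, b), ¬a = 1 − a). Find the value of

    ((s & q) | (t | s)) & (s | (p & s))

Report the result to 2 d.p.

0.77

s & q = min(a, b) on (0.77, 0.58) = 0.58
t | s = max(a, b) on (0.23, 0.77) = 0.77
(s & q) | (t | s) = max(a, b) on (0.58, 0.77) = 0.77
p & s = min(a, b) on (0.90, 0.77) = 0.77
s | (p & s) = max(a, b) on (0.77, 0.77) = 0.77
((s & q) | (t | s)) & (s | (p & s)) = min(a, b) on (0.77, 0.77) = 0.77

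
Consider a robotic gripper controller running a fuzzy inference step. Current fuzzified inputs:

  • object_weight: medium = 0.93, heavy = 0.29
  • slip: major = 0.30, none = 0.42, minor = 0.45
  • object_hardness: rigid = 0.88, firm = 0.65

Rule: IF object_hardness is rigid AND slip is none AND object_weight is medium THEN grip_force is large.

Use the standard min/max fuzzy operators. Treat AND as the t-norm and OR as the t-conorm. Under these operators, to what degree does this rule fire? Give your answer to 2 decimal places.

0.42

firing strength: rigid=0.88, none=0.42, medium=0.93; AND[min(a, b)] → w = 0.42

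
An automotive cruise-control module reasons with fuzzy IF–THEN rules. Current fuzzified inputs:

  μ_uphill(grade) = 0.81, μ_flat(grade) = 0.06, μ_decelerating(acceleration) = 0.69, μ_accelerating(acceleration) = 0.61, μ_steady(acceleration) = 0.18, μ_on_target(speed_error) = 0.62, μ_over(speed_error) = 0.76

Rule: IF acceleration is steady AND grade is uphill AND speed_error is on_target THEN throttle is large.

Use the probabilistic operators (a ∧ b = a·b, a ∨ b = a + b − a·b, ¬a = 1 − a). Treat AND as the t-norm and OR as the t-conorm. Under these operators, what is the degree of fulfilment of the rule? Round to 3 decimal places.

firing strength: steady=0.18, uphill=0.81, on_target=0.62; AND[a·b] → w = 0.0904

0.090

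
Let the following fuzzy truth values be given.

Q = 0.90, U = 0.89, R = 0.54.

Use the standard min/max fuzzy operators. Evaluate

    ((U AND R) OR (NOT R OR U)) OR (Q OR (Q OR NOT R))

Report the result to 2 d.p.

0.90

U AND R = min(a, b) on (0.89, 0.54) = 0.54
NOT R = 1 − 0.54 = 0.46
NOT R OR U = max(a, b) on (0.46, 0.89) = 0.89
(U AND R) OR (NOT R OR U) = max(a, b) on (0.54, 0.89) = 0.89
NOT R = 1 − 0.54 = 0.46
Q OR NOT R = max(a, b) on (0.90, 0.46) = 0.90
Q OR (Q OR NOT R) = max(a, b) on (0.90, 0.90) = 0.90
((U AND R) OR (NOT R OR U)) OR (Q OR (Q OR NOT R)) = max(a, b) on (0.89, 0.90) = 0.90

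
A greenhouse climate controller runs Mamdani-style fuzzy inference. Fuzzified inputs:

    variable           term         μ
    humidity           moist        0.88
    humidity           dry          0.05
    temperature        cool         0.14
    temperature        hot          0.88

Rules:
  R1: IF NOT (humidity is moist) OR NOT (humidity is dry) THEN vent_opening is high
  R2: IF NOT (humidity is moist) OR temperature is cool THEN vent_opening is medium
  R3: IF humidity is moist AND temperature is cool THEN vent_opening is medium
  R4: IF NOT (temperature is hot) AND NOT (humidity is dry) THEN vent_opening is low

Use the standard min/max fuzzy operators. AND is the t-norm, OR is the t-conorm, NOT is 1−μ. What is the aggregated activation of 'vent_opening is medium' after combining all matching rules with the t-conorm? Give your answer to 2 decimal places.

R1: ¬moist=1−0.88=0.12, ¬dry=1−0.05=0.95; OR[max(a, b)] → w = 0.95
R2: ¬moist=1−0.88=0.12, cool=0.14; OR[max(a, b)] → w = 0.14
R3: moist=0.88, cool=0.14; AND[min(a, b)] → w = 0.14
R4: ¬hot=1−0.88=0.12, ¬dry=1−0.05=0.95; AND[min(a, b)] → w = 0.12
Rules with consequent 'medium': {R2, R3} → strengths 0.14, 0.14
Aggregate via t-conorm [max(a, b)]: 0.14

0.14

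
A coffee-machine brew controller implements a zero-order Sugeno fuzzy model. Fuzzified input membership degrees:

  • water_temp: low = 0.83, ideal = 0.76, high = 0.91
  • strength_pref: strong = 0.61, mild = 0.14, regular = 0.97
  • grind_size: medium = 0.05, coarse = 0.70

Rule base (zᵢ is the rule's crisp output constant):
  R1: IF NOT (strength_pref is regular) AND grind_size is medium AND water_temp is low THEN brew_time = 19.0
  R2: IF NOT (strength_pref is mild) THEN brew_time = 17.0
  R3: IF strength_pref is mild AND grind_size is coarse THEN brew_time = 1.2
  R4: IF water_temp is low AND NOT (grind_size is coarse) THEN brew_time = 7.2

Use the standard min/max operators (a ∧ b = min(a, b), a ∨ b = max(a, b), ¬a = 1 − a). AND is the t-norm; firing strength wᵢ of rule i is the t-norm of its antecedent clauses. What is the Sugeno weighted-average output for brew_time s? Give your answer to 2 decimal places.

13.17

R1 (z=19.0): ¬regular=1−0.97=0.03, medium=0.05, low=0.83; AND[min(a, b)] → w = 0.03
R2 (z=17.0): ¬mild=1−0.14=0.86 → w = 0.86
R3 (z=1.2): mild=0.14, coarse=0.70; AND[min(a, b)] → w = 0.14
R4 (z=7.2): low=0.83, ¬coarse=1−0.70=0.30; AND[min(a, b)] → w = 0.30
Weighted average = (0.03·19.0 + 0.86·17.0 + 0.14·1.2 + 0.30·7.2) / (0.03 + 0.86 + 0.14 + 0.30)
  = 17.5180 / 1.3300 = 13.17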